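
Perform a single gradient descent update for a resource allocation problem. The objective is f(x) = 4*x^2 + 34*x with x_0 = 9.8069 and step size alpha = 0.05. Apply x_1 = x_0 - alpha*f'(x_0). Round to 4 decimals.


We compute the gradient at x_0 and apply the update.
f'(x) = 8*x + 34
f'(9.8069) = 8*9.8069 + 34 = 112.4552
x_1 = 9.8069 - 0.05*112.4552 = 4.1841


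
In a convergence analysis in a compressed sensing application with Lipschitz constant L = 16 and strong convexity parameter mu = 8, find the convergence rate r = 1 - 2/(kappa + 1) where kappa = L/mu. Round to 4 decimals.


Step 1: Compute the condition number.
kappa = L/mu = 16/8 = 2.0
Step 2: Compute the convergence rate.
r = 1 - 2/(kappa + 1) = 1 - 2*mu/(L + mu) = (L - mu)/(L + mu) = 8/24 = 0.3333


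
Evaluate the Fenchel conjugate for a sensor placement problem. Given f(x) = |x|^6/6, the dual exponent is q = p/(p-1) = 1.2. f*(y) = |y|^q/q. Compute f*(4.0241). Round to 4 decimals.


The conjugate exponent q satisfies 1/p + 1/q = 1.
p = 6, so q = 6/(6 - 1) = 1.2
|y|^q = 4.0241^1.2 = 5.3162
f*(4.0241) = 5.3162 / 1.2 = 4.4302


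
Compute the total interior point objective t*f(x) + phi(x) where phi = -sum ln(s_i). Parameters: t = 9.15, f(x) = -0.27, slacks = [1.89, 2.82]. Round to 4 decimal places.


Step 1: Compute log-barrier.
ln values: [0.6366, 1.0367]
phi = -(0.6366 + 1.0367) = -1.6733
Step 2: Compute augmented objective.
t*f(x) = 9.15*-0.27 = -2.4705
Total = -2.4705 - 1.6733 = -4.1438


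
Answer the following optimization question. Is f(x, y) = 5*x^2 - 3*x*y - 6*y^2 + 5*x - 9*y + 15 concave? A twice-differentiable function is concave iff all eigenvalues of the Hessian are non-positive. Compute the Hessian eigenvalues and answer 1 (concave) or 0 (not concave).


The Hessian of f(x,y) = 5*x^2 - 3*x*y - 6*y^2 + 5*x - 9*y + 15 is:
H = [[10, -3], [-3, -12]]
Trace = 10 - 12 = -2
Determinant = 10*-12 - (-3)^2 = -129
Discriminant = (-2)^2 - 4*-129 = 520.0
Eigenvalues: lambda_1 = -12.4018, lambda_2 = 10.4018
The function is not concave.

0


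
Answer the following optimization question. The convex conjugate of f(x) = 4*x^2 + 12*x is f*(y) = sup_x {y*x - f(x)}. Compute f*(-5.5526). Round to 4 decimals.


f*(y) = sup_x {y*x - a*x^2 - b*x} = sup_x {(y-b)*x - a*x^2}
FOC: (y - b) - 2a*x = 0 => x* = (y - b)/(2a)
x* = (-5.5526 - 12)/(2*4) = -2.1941
f*(-5.5526) = (y-b)^2/(4a) = (-5.5526 - 12)^2/(4*4)
= 308.0938/16 = 19.2559


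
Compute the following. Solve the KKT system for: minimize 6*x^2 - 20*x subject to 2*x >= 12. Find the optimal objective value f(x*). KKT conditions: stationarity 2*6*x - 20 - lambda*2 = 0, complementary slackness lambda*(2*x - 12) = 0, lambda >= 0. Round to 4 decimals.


Step 1: Try lambda = 0 (constraint inactive).
x_unc = 20/(2*6) = 1.6667
Check: 2*1.6667 = 3.3334 < 12 -- violated!
Step 2: Constraint must be active: 2*x = 12
x* = 12/2 = 6.0
lambda = (2*6*6.0 - 20)/2 = 26.0
Step 3: Compute optimal value.
f(x*) = 6*6.0^2 - 20*6.0 = 96.0


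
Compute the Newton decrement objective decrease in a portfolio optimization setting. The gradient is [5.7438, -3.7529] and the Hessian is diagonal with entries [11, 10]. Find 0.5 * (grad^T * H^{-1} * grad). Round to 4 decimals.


Step 1: H is diagonal, so H^(-1) * g = [0.5222, -0.3753].
Step 2: g^T H^(-1) g = sum_i g_i^2 / H_ii
  = (5.7438)^2/11 + (-3.7529)^2/10
  = 2.9992 + 1.4084 = 4.4076
Step 3: Objective decrease = 0.5 * g^T H^(-1) g = 2.2038


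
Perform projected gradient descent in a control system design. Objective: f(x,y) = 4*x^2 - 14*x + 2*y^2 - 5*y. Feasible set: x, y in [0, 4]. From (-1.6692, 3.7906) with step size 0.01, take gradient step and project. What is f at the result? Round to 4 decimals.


Step 1: Compute gradient at (-1.6692, 3.7906).
grad_x = 2*4*-1.6692 - 14 = -27.3536
grad_y = 2*2*3.7906 - 5 = 10.1624
Step 2: Gradient step.
x_raw = -1.6692 - 0.01*-27.3536 = -1.3957
y_raw = 3.7906 - 0.01*10.1624 = 3.689
Step 3: Project onto [0, 4].
x_proj = clip(-1.3957) = 0.0
y_proj = clip(3.689) = 3.689
Step 4: Evaluate f.
f(0.0, 3.689) = 8.7722


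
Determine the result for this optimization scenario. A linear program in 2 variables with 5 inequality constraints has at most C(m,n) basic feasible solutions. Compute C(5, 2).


Each vertex corresponds to some choice of n active constraints out of m, so the number of vertices is at most C(m, n) = m! / (n!(m-n)!).
m = 5, n = 2
Numerator: 5 * 4
Denominator: 2! = 2
C(5, 2) = 10


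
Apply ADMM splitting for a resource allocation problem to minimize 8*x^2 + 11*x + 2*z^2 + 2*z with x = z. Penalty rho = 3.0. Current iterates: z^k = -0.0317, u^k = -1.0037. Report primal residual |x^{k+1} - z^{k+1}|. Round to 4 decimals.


ADMM iteration with rho = 3.0, z^k = -0.0317, u^k = -1.0037
Step 1: x-update.
Minimize 8*x^2 + 11*x + (3.0/2)*(x + 0.0317 - 1.0037)^2
FOC: (2*8 + 3.0)*x = -11 + 3.0*(-0.0317 + 1.0037)
x^{k+1} = -0.4255
Step 2: z-update.
Minimize 2*z^2 + 2*z + (3.0/2)*(-0.4255 - z - 1.0037)^2
FOC: (2*2 + 3.0)*z = -2 + 3.0*(-0.4255 - 1.0037)
z^{k+1} = -0.8982
Step 3: u-update.
u^{k+1} = -1.0037 - 0.4255 + 0.8982 = -0.531
Step 4: Primal residual = |-0.4255 + 0.8982| = 0.4727


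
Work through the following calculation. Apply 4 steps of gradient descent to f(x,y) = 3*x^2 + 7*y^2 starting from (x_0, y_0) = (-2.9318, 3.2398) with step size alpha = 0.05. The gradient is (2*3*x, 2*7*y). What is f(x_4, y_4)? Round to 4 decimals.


Gradient descent on f(x,y) = 3*x^2 + 7*y^2.
Starting point: (-2.9318, 3.2398), alpha = 0.05
Step 1: grad_x = 2*3*-2.9318 = -17.5908, grad_y = 2*7*3.2398 = 45.3572
  x_1 = -2.9318 - 0.05*-17.5908 = -2.0523
  y_1 = 3.2398 - 0.05*45.3572 = 0.9719
Step 2: grad_x = 2*3*-2.0523 = -12.3136, grad_y = 2*7*0.9719 = 13.6072
  x_2 = -2.0523 - 0.05*-12.3136 = -1.4366
  y_2 = 0.9719 - 0.05*13.6072 = 0.2916
Step 3: grad_x = 2*3*-1.4366 = -8.6195, grad_y = 2*7*0.2916 = 4.0821
  x_3 = -1.4366 - 0.05*-8.6195 = -1.0056
  y_3 = 0.2916 - 0.05*4.0821 = 0.0875
Step 4: grad_x = 2*3*-1.0056 = -6.0336, grad_y = 2*7*0.0875 = 1.2246
  x_4 = -1.0056 - 0.05*-6.0336 = -0.7039
  y_4 = 0.0875 - 0.05*1.2246 = 0.0262
f(-0.7039, 0.0262) = 3*(-0.7039)^2 + 7*0.0262^2 = 1.4914


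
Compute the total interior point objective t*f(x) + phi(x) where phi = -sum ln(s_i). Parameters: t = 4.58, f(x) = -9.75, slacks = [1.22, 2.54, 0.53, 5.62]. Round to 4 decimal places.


Step 1: Compute log-barrier.
ln values: [0.1989, 0.9322, -0.6349, 1.7263]
phi = -(0.1989 + 0.9322 - 0.6349 + 1.7263) = -2.2225
Step 2: Compute augmented objective.
t*f(x) = 4.58*-9.75 = -44.655
Total = -44.655 - 2.2225 = -46.8775


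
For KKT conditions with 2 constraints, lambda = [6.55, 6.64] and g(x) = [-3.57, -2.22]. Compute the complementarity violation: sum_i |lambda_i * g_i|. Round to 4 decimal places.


KKT complementary slackness check:
lambda_1 * g_1 = 6.55 * -3.57 = -23.3835
lambda_2 * g_2 = 6.64 * -2.22 = -14.7408
Total violation = 23.3835 + 14.7408 = 38.1243


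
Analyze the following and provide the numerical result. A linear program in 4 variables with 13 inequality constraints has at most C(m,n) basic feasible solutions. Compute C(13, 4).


Each vertex corresponds to some choice of n active constraints out of m, so the number of vertices is at most C(m, n) = m! / (n!(m-n)!).
m = 13, n = 4
Numerator: 13 * 12 * 11 * 10
Denominator: 4! = 24
C(13, 4) = 715


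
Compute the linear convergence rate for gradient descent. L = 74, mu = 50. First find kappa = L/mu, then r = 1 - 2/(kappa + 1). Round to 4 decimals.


Step 1: Compute the condition number.
kappa = L/mu = 74/50 = 1.48
Step 2: Compute the convergence rate.
r = 1 - 2/(kappa + 1) = 1 - 2*mu/(L + mu) = (L - mu)/(L + mu) = 24/124 = 0.1935


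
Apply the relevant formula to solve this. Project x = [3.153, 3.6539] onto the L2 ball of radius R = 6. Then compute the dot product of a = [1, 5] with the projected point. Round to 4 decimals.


Step 1: Compute ||x|| (intermediates to 6 decimals).
||x|| = sqrt(3.153^2 + 3.6539^2) = 4.826219
Step 2: Project.
Since ||x|| <= R, proj = x (no scaling needed).
proj(x) = [3.153, 3.6539]
Step 3: Dot product.
a^T * proj(x) = 1*3.153 + 5*3.6539 = 21.4225


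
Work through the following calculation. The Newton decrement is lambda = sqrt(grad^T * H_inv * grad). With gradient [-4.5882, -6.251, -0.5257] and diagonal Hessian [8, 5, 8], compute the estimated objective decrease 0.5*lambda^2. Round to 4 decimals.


Step 1: H is diagonal, so H^(-1) * g = [-0.5735, -1.2502, -0.0657].
Step 2: g^T H^(-1) g = sum_i g_i^2 / H_ii
  = (-4.5882)^2/8 + (-6.251)^2/5 + (-0.5257)^2/8
  = 2.6314 + 7.815 + 0.0345 = 10.481
Step 3: Objective decrease = 0.5 * g^T H^(-1) g = 5.2405


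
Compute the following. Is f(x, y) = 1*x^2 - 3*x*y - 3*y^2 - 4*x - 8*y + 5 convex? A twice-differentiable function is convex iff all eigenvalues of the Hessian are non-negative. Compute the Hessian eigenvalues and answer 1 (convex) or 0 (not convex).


The Hessian of f(x,y) = 1*x^2 - 3*x*y - 3*y^2 - 4*x - 8*y + 5 is:
H = [[2, -3], [-3, -6]]
Trace = 2 - 6 = -4
Determinant = 2*-6 - (-3)^2 = -21
Discriminant = (-4)^2 - 4*-21 = 100.0
Eigenvalues: lambda_1 = -7.0, lambda_2 = 3.0
The function is not convex.

0


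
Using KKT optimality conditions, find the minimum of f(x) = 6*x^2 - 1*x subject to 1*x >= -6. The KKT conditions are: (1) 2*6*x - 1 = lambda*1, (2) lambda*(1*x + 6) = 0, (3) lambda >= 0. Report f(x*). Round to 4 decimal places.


Step 1: Try lambda = 0 (constraint inactive).
Stationarity: 2*6*x - 1 = 0
x* = 1/(2*6) = 1/12 = 0.0833 (rounded; the exact value 1/12 is used below)
Check constraint: 1*0.0833 = 0.0833 >= -6 -- satisfied.
Step 2: Compute optimal value.
f(x*) = 6*(1/12)^2 - 1*(1/12) = -0.0417


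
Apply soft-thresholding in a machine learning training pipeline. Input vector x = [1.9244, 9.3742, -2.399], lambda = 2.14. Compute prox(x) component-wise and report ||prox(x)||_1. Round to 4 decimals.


Soft-thresholding with lambda = 2.14:
prox(1.9244) = sign(1.9244)*max(|1.9244| - 2.14, 0) = 0.0
prox(9.3742) = sign(9.3742)*max(|9.3742| - 2.14, 0) = 7.2342
prox(-2.399) = sign(-2.399)*max(|-2.399| - 2.14, 0) = -0.259
prox(x) = [0.0, 7.2342, -0.259]
||prox(x)||_1 = 0.0 + 7.2342 + 0.259 = 7.4932


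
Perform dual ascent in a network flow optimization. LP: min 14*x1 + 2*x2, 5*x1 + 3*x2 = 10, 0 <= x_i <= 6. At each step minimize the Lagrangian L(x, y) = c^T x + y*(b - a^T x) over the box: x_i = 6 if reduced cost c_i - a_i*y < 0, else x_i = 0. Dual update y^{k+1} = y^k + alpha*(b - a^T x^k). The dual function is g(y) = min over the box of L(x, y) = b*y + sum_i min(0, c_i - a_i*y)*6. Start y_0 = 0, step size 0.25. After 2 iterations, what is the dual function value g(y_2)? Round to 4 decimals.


Dual ascent for LP: min 14*x1 + 2*x2, 5*x1 + 3*x2 = 10, 0 <= x_i <= 6
Step 1: y^k = 0.0, reduced costs: (14.0, 2.0)
  x^k = (0.0, 0.0), subgradient = b - a^T x = 10.0
  y^{k+1} = 0.0 + 0.25*10.0 = 2.5
Step 2: y^k = 2.5, reduced costs: (1.5, -5.5)
  x^k = (0.0, 6.0), subgradient = b - a^T x = -8.0
  y^{k+1} = 2.5 + 0.25*-8.0 = 0.5
Dual objective at y_2 = 0.5: reduced costs (11.5, 0.5), box minimizer x = (0.0, 0.0)
g(y_2) = b*y + (c1 - a1*y)*x1 + (c2 - a2*y)*x2 = 10*0.5 + 11.5*0.0 + 0.5*0.0 = 5.0 + 0.0 + 0.0 = 5.0


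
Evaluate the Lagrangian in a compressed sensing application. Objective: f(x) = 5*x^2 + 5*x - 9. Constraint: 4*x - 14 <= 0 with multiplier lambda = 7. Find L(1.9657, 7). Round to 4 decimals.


Step 1: Evaluate f(x).
f(1.9657) = 5*1.9657^2 + 5*1.9657 - 9 = 20.1484
Step 2: Evaluate g(x).
g(1.9657) = 4*1.9657 - 14 = -6.1372
Step 3: Compute Lagrangian.
L = 20.1484 + 7*-6.1372 = -22.812


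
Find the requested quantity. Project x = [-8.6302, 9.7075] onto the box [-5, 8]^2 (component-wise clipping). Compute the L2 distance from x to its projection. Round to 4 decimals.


Project each component onto [-5, 8].
clip(-8.6302) = -5.0, clip(9.7075) = 8.0
Projection = [-5.0, 8.0]
Squared diffs: [13.1784, 2.9156]
Distance = sqrt(16.094) = 4.0117


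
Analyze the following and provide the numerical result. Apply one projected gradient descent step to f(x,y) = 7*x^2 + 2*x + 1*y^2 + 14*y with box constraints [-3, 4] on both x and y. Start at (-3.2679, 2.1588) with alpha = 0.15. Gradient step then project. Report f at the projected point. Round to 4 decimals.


Step 1: Compute gradient at (-3.2679, 2.1588).
grad_x = 2*7*-3.2679 + 2 = -43.7506
grad_y = 2*1*2.1588 + 14 = 18.3176
Step 2: Gradient step.
x_raw = -3.2679 - 0.15*-43.7506 = 3.2947
y_raw = 2.1588 - 0.15*18.3176 = -0.5888
Step 3: Project onto [-3, 4].
x_proj = clip(3.2947) = 3.2947
y_proj = clip(-0.5888) = -0.5888
Step 4: Evaluate f.
f(3.2947, -0.5888) = 74.6772


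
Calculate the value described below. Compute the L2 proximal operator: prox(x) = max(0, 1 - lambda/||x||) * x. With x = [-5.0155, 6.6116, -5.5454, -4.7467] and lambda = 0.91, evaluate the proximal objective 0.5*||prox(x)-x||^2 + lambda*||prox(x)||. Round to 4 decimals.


Step 1: Compute ||x||.
||x|| = 11.0522
Step 2: Compute scaling factor.
scale = max(0, 1 - 0.91/11.0522) = 0.9177
Step 3: prox(x) = [-4.6025, 6.0672, -5.0888, -4.3559]
||prox(x)|| = 10.1422
Step 4: Proximal objective.
0.5*||prox-x||^2 = 0.4141
lambda*||prox|| = 9.2294
Total = 9.6435


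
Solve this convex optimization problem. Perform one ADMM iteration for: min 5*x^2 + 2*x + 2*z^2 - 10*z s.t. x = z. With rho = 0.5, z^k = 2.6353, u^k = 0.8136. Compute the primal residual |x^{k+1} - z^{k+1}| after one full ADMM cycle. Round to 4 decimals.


ADMM iteration with rho = 0.5, z^k = 2.6353, u^k = 0.8136
Step 1: x-update.
Minimize 5*x^2 + 2*x + (0.5/2)*(x - 2.6353 + 0.8136)^2
FOC: (2*5 + 0.5)*x = -2 + 0.5*(2.6353 - 0.8136)
x^{k+1} = -0.1037
Step 2: z-update.
Minimize 2*z^2 - 10*z + (0.5/2)*(-0.1037 - z + 0.8136)^2
FOC: (2*2 + 0.5)*z = 10 + 0.5*(-0.1037 + 0.8136)
z^{k+1} = 2.3011
Step 3: u-update.
u^{k+1} = 0.8136 - 0.1037 - 2.3011 = -1.5912
Step 4: Primal residual = |-0.1037 - 2.3011| = 2.4048


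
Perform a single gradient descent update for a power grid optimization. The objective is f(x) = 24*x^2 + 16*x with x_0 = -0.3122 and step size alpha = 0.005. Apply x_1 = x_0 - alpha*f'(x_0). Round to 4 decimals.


We compute the gradient at x_0 and apply the update.
f'(x) = 48*x + 16
f'(-0.3122) = 48*-0.3122 + 16 = 1.0144
x_1 = -0.3122 - 0.005*1.0144 = -0.3173


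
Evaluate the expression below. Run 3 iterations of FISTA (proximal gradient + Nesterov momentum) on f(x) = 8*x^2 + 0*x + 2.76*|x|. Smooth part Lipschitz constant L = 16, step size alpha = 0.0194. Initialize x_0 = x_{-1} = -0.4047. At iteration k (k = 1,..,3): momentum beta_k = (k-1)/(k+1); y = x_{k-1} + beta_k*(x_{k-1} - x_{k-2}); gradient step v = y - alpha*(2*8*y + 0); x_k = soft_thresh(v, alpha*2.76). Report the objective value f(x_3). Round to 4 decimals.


FISTA on f(x) = 8*x^2 + 0*x + 2.76*|x|
L = 16, alpha = 0.0194
Iteration 1: beta = 0.0, y = -0.4047 + 0.0*(-0.4047 + 0.4047) = -0.4047
  grad(y) = -6.4752, v = y - alpha*grad = -0.2791
  prox(v) = soft_thresh(-0.2791, 0.0535) = -0.2255
Iteration 2: beta = 0.3333, y = -0.2255 + 0.3333*(-0.2255 + 0.4047) = -0.1658
  grad(y) = -2.6531, v = y - alpha*grad = -0.1143
  prox(v) = soft_thresh(-0.1143, 0.0535) = -0.0608
Iteration 3: beta = 0.5, y = -0.0608 + 0.5*(-0.0608 + 0.2255) = 0.0216
  grad(y) = 0.345, v = y - alpha*grad = 0.0149
  prox(v) = soft_thresh(0.0149, 0.0535) = 0.0
f(x_3) = 8*0.0^2 + 0*0.0 + 2.76*|0.0| = 0.0


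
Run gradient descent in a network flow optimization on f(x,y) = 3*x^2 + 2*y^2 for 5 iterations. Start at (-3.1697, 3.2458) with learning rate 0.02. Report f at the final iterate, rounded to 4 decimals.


Gradient descent on f(x,y) = 3*x^2 + 2*y^2.
Starting point: (-3.1697, 3.2458), alpha = 0.02
Step 1: grad_x = 2*3*-3.1697 = -19.0182, grad_y = 2*2*3.2458 = 12.9832
  x_1 = -3.1697 - 0.02*-19.0182 = -2.7893
  y_1 = 3.2458 - 0.02*12.9832 = 2.9861
Step 2: grad_x = 2*3*-2.7893 = -16.736, grad_y = 2*2*2.9861 = 11.9445
  x_2 = -2.7893 - 0.02*-16.736 = -2.4546
  y_2 = 2.9861 - 0.02*11.9445 = 2.7472
Step 3: grad_x = 2*3*-2.4546 = -14.7277, grad_y = 2*2*2.7472 = 10.989
  x_3 = -2.4546 - 0.02*-14.7277 = -2.1601
  y_3 = 2.7472 - 0.02*10.989 = 2.5275
Step 4: grad_x = 2*3*-2.1601 = -12.9604, grad_y = 2*2*2.5275 = 10.1099
  x_4 = -2.1601 - 0.02*-12.9604 = -1.9009
  y_4 = 2.5275 - 0.02*10.1099 = 2.3253
Step 5: grad_x = 2*3*-1.9009 = -11.4051, grad_y = 2*2*2.3253 = 9.3011
  x_5 = -1.9009 - 0.02*-11.4051 = -1.6728
  y_5 = 2.3253 - 0.02*9.3011 = 2.1392
f(-1.6728, 2.1392) = 3*(-1.6728)^2 + 2*2.1392^2 = 17.5471


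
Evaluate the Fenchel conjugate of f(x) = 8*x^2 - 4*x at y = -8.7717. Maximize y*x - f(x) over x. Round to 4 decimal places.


f*(y) = sup_x {y*x - a*x^2 - b*x} = sup_x {(y-b)*x - a*x^2}
FOC: (y - b) - 2a*x = 0 => x* = (y - b)/(2a)
x* = (-8.7717 + 4)/(2*8) = -0.2982
f*(-8.7717) = (y-b)^2/(4a) = (-8.7717 + 4)^2/(4*8)
= 22.7691/32 = 0.7115


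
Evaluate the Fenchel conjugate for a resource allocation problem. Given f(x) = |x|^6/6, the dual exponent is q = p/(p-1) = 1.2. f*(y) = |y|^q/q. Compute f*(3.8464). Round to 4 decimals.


The conjugate exponent q satisfies 1/p + 1/q = 1.
p = 6, so q = 6/(6 - 1) = 1.2
|y|^q = 3.8464^1.2 = 5.0358
f*(3.8464) = 5.0358 / 1.2 = 4.1965


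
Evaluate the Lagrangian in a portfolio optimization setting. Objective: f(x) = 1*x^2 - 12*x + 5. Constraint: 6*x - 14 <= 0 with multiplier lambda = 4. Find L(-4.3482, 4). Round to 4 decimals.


Step 1: Evaluate f(x).
f(-4.3482) = 1*(-4.3482)^2 - 12*(-4.3482) + 5 = 76.0852
Step 2: Evaluate g(x).
g(-4.3482) = 6*-4.3482 - 14 = -40.0892
Step 3: Compute Lagrangian.
L = 76.0852 + 4*-40.0892 = -84.2716


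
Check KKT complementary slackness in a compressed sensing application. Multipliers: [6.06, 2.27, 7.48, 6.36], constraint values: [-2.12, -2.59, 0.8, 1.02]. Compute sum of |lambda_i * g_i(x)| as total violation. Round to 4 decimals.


KKT complementary slackness check:
lambda_1 * g_1 = 6.06 * -2.12 = -12.8472
lambda_2 * g_2 = 2.27 * -2.59 = -5.8793
lambda_3 * g_3 = 7.48 * 0.8 = 5.984
lambda_4 * g_4 = 6.36 * 1.02 = 6.4872
Total violation = 12.8472 + 5.8793 + 5.984 + 6.4872 = 31.1977


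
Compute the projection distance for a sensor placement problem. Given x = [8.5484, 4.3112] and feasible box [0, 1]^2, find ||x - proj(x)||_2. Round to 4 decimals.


Project each component onto [0, 1].
clip(8.5484) = 1.0, clip(4.3112) = 1.0
Projection = [1.0, 1.0]
Squared diffs: [56.9783, 10.964]
Distance = sqrt(67.9423) = 8.2427


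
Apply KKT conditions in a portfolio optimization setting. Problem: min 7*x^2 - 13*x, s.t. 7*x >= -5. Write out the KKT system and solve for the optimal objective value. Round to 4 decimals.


Step 1: Try lambda = 0 (constraint inactive).
Stationarity: 2*7*x - 13 = 0
x* = 13/(2*7) = 13/14 = 0.9286 (rounded; the exact value 13/14 is used below)
Check constraint: 7*0.9286 = 6.5002 >= -5 -- satisfied.
Step 2: Compute optimal value.
f(x*) = 7*(13/14)^2 - 13*(13/14) = -6.0357


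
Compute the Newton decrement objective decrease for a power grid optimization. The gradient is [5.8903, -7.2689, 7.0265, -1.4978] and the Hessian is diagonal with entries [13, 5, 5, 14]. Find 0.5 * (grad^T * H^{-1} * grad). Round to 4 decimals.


Step 1: H is diagonal, so H^(-1) * g = [0.4531, -1.4538, 1.4053, -0.107].
Step 2: g^T H^(-1) g = sum_i g_i^2 / H_ii
  = (5.8903)^2/13 + (-7.2689)^2/5 + (7.0265)^2/5 + (-1.4978)^2/14
  = 2.6689 + 10.5674 + 9.8743 + 0.1602 = 23.2709
Step 3: Objective decrease = 0.5 * g^T H^(-1) g = 11.6354


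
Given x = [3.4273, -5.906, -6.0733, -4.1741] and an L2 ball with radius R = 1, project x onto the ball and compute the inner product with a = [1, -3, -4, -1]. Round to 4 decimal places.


Step 1: Compute ||x|| (intermediates to 6 decimals).
||x|| = sqrt(3.4273^2 + (-5.906)^2 + (-6.0733)^2 + (-4.1741)^2) = 10.046656
Step 2: Project.
Since ||x|| > R, scale = R/||x|| = 1/10.046656 = 0.099536, proj(x) = scale * x
proj(x) = [0.34114, -0.58786, -0.604512, -0.415473]
Step 3: Dot product.
a^T * proj(x) = 1*0.34114 - 3*(-0.58786) - 4*(-0.604512) - 1*(-0.415473) = 4.9382


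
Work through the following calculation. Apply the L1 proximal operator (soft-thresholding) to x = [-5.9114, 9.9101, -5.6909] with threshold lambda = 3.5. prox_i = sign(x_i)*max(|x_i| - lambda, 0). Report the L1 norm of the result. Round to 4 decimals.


Soft-thresholding with lambda = 3.5:
prox(-5.9114) = sign(-5.9114)*max(|-5.9114| - 3.5, 0) = -2.4114
prox(9.9101) = sign(9.9101)*max(|9.9101| - 3.5, 0) = 6.4101
prox(-5.6909) = sign(-5.6909)*max(|-5.6909| - 3.5, 0) = -2.1909
prox(x) = [-2.4114, 6.4101, -2.1909]
||prox(x)||_1 = 2.4114 + 6.4101 + 2.1909 = 11.0124


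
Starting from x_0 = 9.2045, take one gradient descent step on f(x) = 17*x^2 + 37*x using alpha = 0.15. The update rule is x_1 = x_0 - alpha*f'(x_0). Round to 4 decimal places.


We compute the gradient at x_0 and apply the update.
f'(x) = 34*x + 37
f'(9.2045) = 34*9.2045 + 37 = 349.953
x_1 = 9.2045 - 0.15*349.953 = -43.2885


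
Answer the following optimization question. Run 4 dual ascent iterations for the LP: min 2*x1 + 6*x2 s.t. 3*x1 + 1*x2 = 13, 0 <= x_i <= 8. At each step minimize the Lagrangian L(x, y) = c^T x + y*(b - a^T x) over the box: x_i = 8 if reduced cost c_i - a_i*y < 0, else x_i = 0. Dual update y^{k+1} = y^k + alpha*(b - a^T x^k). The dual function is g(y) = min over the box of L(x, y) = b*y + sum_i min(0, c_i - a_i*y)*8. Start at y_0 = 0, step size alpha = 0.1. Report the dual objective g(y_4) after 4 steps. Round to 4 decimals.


Dual ascent for LP: min 2*x1 + 6*x2, 3*x1 + 1*x2 = 13, 0 <= x_i <= 8
Step 1: y^k = 0.0, reduced costs: (2.0, 6.0)
  x^k = (0.0, 0.0), subgradient = b - a^T x = 13.0
  y^{k+1} = 0.0 + 0.1*13.0 = 1.3
Step 2: y^k = 1.3, reduced costs: (-1.9, 4.7)
  x^k = (8.0, 0.0), subgradient = b - a^T x = -11.0
  y^{k+1} = 1.3 + 0.1*-11.0 = 0.2
Step 3: y^k = 0.2, reduced costs: (1.4, 5.8)
  x^k = (0.0, 0.0), subgradient = b - a^T x = 13.0
  y^{k+1} = 0.2 + 0.1*13.0 = 1.5
Step 4: y^k = 1.5, reduced costs: (-2.5, 4.5)
  x^k = (8.0, 0.0), subgradient = b - a^T x = -11.0
  y^{k+1} = 1.5 + 0.1*-11.0 = 0.4
Dual objective at y_4 = 0.4: reduced costs (0.8, 5.6), box minimizer x = (0.0, 0.0)
g(y_4) = b*y + (c1 - a1*y)*x1 + (c2 - a2*y)*x2 = 13*0.4 + 0.8*0.0 + 5.6*0.0 = 5.2 + 0.0 + 0.0 = 5.2


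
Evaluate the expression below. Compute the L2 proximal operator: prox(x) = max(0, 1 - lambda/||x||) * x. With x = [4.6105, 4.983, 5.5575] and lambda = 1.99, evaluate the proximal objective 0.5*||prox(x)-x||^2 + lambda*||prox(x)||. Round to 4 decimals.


Step 1: Compute ||x||.
||x|| = 8.7734
Step 2: Compute scaling factor.
scale = max(0, 1 - 1.99/8.7734) = 0.7732
Step 3: prox(x) = [3.5647, 3.8527, 4.2969]
||prox(x)|| = 6.7834
Step 4: Proximal objective.
0.5*||prox-x||^2 = 1.9801
lambda*||prox|| = 13.499
Total = 15.479


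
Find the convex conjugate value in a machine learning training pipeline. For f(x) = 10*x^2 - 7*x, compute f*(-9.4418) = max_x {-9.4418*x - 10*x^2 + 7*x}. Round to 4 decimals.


f*(y) = sup_x {y*x - a*x^2 - b*x} = sup_x {(y-b)*x - a*x^2}
FOC: (y - b) - 2a*x = 0 => x* = (y - b)/(2a)
x* = (-9.4418 + 7)/(2*10) = -0.1221
f*(-9.4418) = (y-b)^2/(4a) = (-9.4418 + 7)^2/(4*10)
= 5.9624/40 = 0.1491


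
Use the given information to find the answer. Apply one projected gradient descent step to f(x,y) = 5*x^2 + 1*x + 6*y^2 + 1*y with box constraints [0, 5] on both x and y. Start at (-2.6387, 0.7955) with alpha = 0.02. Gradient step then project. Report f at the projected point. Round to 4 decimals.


Step 1: Compute gradient at (-2.6387, 0.7955).
grad_x = 2*5*-2.6387 + 1 = -25.387
grad_y = 2*6*0.7955 + 1 = 10.546
Step 2: Gradient step.
x_raw = -2.6387 - 0.02*-25.387 = -2.131
y_raw = 0.7955 - 0.02*10.546 = 0.5846
Step 3: Project onto [0, 5].
x_proj = clip(-2.131) = 0.0
y_proj = clip(0.5846) = 0.5846
Step 4: Evaluate f.
f(0.0, 0.5846) = 2.635


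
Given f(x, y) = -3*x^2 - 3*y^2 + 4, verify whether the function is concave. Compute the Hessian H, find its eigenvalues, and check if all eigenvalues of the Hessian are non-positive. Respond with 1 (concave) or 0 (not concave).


The Hessian of f(x,y) = -3*x^2 - 3*y^2 + 4 is:
H = [[-6, 0], [0, -6]]
Trace = -6 - 6 = -12
Determinant = -6*-6 - (0)^2 = 36
Discriminant = (-12)^2 - 4*36 = 0.0
Eigenvalues: lambda_1 = -6.0, lambda_2 = -6.0
The function is concave.

1


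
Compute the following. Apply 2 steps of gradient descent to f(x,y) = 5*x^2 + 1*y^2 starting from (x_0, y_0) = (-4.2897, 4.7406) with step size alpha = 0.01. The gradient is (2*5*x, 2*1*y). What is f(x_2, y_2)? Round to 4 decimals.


Gradient descent on f(x,y) = 5*x^2 + 1*y^2.
Starting point: (-4.2897, 4.7406), alpha = 0.01
Step 1: grad_x = 2*5*-4.2897 = -42.897, grad_y = 2*1*4.7406 = 9.4812
  x_1 = -4.2897 - 0.01*-42.897 = -3.8607
  y_1 = 4.7406 - 0.01*9.4812 = 4.6458
Step 2: grad_x = 2*5*-3.8607 = -38.6073, grad_y = 2*1*4.6458 = 9.2916
  x_2 = -3.8607 - 0.01*-38.6073 = -3.4747
  y_2 = 4.6458 - 0.01*9.2916 = 4.5529
f(-3.4747, 4.5529) = 5*(-3.4747)^2 + 1*4.5529^2 = 81.0949


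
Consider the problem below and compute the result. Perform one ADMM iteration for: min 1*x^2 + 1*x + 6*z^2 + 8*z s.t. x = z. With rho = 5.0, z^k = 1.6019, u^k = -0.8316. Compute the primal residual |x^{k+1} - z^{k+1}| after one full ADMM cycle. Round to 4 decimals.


ADMM iteration with rho = 5.0, z^k = 1.6019, u^k = -0.8316
Step 1: x-update.
Minimize 1*x^2 + 1*x + (5.0/2)*(x - 1.6019 - 0.8316)^2
FOC: (2*1 + 5.0)*x = -1 + 5.0*(1.6019 + 0.8316)
x^{k+1} = 1.5954
Step 2: z-update.
Minimize 6*z^2 + 8*z + (5.0/2)*(1.5954 - z - 0.8316)^2
FOC: (2*6 + 5.0)*z = -8 + 5.0*(1.5954 - 0.8316)
z^{k+1} = -0.246
Step 3: u-update.
u^{k+1} = -0.8316 + 1.5954 + 0.246 = 1.0097
Step 4: Primal residual = |1.5954 + 0.246| = 1.8413


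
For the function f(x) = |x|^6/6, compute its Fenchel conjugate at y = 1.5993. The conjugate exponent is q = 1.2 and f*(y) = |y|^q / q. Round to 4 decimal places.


The conjugate exponent q satisfies 1/p + 1/q = 1.
p = 6, so q = 6/(6 - 1) = 1.2
|y|^q = 1.5993^1.2 = 1.7568
f*(1.5993) = 1.7568 / 1.2 = 1.464


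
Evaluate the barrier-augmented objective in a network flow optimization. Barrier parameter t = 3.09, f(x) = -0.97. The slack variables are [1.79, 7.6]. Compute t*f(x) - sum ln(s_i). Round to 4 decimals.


Step 1: Compute log-barrier.
ln values: [0.5822, 2.0281]
phi = -(0.5822 + 2.0281) = -2.6104
Step 2: Compute augmented objective.
t*f(x) = 3.09*-0.97 = -2.9973
Total = -2.9973 - 2.6104 = -5.6077


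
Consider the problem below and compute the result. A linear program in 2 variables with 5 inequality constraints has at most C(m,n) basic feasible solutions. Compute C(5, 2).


Each vertex corresponds to some choice of n active constraints out of m, so the number of vertices is at most C(m, n) = m! / (n!(m-n)!).
m = 5, n = 2
Numerator: 5 * 4
Denominator: 2! = 2
C(5, 2) = 10


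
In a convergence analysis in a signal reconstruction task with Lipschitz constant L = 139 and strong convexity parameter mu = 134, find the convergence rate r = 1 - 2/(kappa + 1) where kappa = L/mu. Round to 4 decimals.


Step 1: Compute the condition number.
kappa = L/mu = 139/134 = 1.0373
Step 2: Compute the convergence rate.
r = 1 - 2/(kappa + 1) = 1 - 2*mu/(L + mu) = (L - mu)/(L + mu) = 5/273 = 0.0183


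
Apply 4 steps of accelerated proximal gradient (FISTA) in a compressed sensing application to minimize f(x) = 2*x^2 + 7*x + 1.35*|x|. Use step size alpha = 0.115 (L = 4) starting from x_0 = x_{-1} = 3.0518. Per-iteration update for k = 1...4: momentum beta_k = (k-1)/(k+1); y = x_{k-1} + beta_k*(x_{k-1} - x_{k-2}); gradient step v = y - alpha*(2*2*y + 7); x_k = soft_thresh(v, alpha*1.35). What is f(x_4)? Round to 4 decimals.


FISTA on f(x) = 2*x^2 + 7*x + 1.35*|x|
L = 4, alpha = 0.115
Iteration 1: beta = 0.0, y = 3.0518 + 0.0*(3.0518 - 3.0518) = 3.0518
  grad(y) = 19.2072, v = y - alpha*grad = 0.843
  prox(v) = soft_thresh(0.843, 0.1553) = 0.6877
Iteration 2: beta = 0.3333, y = 0.6877 + 0.3333*(0.6877 - 3.0518) = -0.1003
  grad(y) = 6.5988, v = y - alpha*grad = -0.8592
  prox(v) = soft_thresh(-0.8592, 0.1553) = -0.7039
Iteration 3: beta = 0.5, y = -0.7039 + 0.5*(-0.7039 - 0.6877) = -1.3997
  grad(y) = 1.4011, v = y - alpha*grad = -1.5609
  prox(v) = soft_thresh(-1.5609, 0.1553) = -1.4056
Iteration 4: beta = 0.6, y = -1.4056 + 0.6*(-1.4056 + 0.7039) = -1.8266
  grad(y) = -0.3065, v = y - alpha*grad = -1.7914
  prox(v) = soft_thresh(-1.7914, 0.1553) = -1.6361
f(x_4) = 2*(-1.6361)^2 + 7*(-1.6361) + 1.35*|-1.6361| = -3.8903


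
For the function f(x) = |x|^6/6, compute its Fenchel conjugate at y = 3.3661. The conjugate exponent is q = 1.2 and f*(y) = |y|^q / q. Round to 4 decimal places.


The conjugate exponent q satisfies 1/p + 1/q = 1.
p = 6, so q = 6/(6 - 1) = 1.2
|y|^q = 3.3661^1.2 = 4.2909
f*(3.3661) = 4.2909 / 1.2 = 3.5758


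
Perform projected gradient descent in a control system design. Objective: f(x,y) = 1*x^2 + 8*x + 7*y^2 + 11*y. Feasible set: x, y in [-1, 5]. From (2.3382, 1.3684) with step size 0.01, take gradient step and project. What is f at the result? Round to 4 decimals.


Step 1: Compute gradient at (2.3382, 1.3684).
grad_x = 2*1*2.3382 + 8 = 12.6764
grad_y = 2*7*1.3684 + 11 = 30.1576
Step 2: Gradient step.
x_raw = 2.3382 - 0.01*12.6764 = 2.2114
y_raw = 1.3684 - 0.01*30.1576 = 1.0668
Step 3: Project onto [-1, 5].
x_proj = clip(2.2114) = 2.2114
y_proj = clip(1.0668) = 1.0668
Step 4: Evaluate f.
f(2.2114, 1.0668) = 42.2838


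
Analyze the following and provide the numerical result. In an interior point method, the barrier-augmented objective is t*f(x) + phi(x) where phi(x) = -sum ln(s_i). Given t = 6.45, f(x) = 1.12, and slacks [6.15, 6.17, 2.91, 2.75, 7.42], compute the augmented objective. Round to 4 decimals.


Step 1: Compute log-barrier.
ln values: [1.8165, 1.8197, 1.0682, 1.0116, 2.0042]
phi = -(1.8165 + 1.8197 + 1.0682 + 1.0116 + 2.0042) = -7.7201
Step 2: Compute augmented objective.
t*f(x) = 6.45*1.12 = 7.224
Total = 7.224 - 7.7201 = -0.4961


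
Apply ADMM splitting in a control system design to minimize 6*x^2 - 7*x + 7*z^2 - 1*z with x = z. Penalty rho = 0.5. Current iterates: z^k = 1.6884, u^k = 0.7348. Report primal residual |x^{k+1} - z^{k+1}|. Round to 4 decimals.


ADMM iteration with rho = 0.5, z^k = 1.6884, u^k = 0.7348
Step 1: x-update.
Minimize 6*x^2 - 7*x + (0.5/2)*(x - 1.6884 + 0.7348)^2
FOC: (2*6 + 0.5)*x = 7 + 0.5*(1.6884 - 0.7348)
x^{k+1} = 0.5981
Step 2: z-update.
Minimize 7*z^2 - 1*z + (0.5/2)*(0.5981 - z + 0.7348)^2
FOC: (2*7 + 0.5)*z = 1 + 0.5*(0.5981 + 0.7348)
z^{k+1} = 0.1149
Step 3: u-update.
u^{k+1} = 0.7348 + 0.5981 - 0.1149 = 1.218
Step 4: Primal residual = |0.5981 - 0.1149| = 0.4832


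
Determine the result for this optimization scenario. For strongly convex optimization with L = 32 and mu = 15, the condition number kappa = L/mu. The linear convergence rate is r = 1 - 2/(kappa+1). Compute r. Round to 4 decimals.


Step 1: Compute the condition number.
kappa = L/mu = 32/15 = 2.1333
Step 2: Compute the convergence rate.
r = 1 - 2/(kappa + 1) = 1 - 2*mu/(L + mu) = (L - mu)/(L + mu) = 17/47 = 0.3617


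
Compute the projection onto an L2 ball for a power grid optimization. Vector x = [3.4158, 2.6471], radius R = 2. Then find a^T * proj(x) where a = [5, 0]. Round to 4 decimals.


Step 1: Compute ||x|| (intermediates to 6 decimals).
||x|| = sqrt(3.4158^2 + 2.6471^2) = 4.321438
Step 2: Project.
Since ||x|| > R, scale = R/||x|| = 2/4.321438 = 0.462809, proj(x) = scale * x
proj(x) = [1.580863, 1.225102]
Step 3: Dot product.
a^T * proj(x) = 5*1.580863 + 0*1.225102 = 7.9043


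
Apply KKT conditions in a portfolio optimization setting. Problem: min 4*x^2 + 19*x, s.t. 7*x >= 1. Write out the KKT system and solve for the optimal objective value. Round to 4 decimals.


Step 1: Try lambda = 0 (constraint inactive).
x_unc = -19/(2*4) = -2.375
Check: 7*-2.375 = -16.625 < 1 -- violated!
Step 2: Constraint must be active: 7*x = 1
x* = 1/7 = 0.1429 (rounded; the exact value 1/7 is used below)
lambda = (2*4*(1/7) + 19)/7 = 2.8776
Step 3: Compute optimal value.
f(x*) = 4*(1/7)^2 + 19*(1/7) = 2.7959


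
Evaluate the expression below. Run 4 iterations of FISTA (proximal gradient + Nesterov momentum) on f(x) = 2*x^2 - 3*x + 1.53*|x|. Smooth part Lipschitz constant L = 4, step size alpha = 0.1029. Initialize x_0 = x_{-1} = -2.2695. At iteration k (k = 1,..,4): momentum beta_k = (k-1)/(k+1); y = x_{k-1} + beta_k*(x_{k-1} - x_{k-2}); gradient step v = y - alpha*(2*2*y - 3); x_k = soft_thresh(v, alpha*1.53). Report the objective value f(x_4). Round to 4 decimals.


FISTA on f(x) = 2*x^2 - 3*x + 1.53*|x|
L = 4, alpha = 0.1029
Iteration 1: beta = 0.0, y = -2.2695 + 0.0*(-2.2695 + 2.2695) = -2.2695
  grad(y) = -12.078, v = y - alpha*grad = -1.0267
  prox(v) = soft_thresh(-1.0267, 0.1574) = -0.8692
Iteration 2: beta = 0.3333, y = -0.8692 + 0.3333*(-0.8692 + 2.2695) = -0.4025
  grad(y) = -4.6099, v = y - alpha*grad = 0.0719
  prox(v) = soft_thresh(0.0719, 0.1574) = 0.0
Iteration 3: beta = 0.5, y = 0.0 + 0.5*(0.0 + 0.8692) = 0.4346
  grad(y) = -1.2615, v = y - alpha*grad = 0.5644
  prox(v) = soft_thresh(0.5644, 0.1574) = 0.407
Iteration 4: beta = 0.6, y = 0.407 + 0.6*(0.407 - 0.0) = 0.6512
  grad(y) = -0.3952, v = y - alpha*grad = 0.6919
  prox(v) = soft_thresh(0.6919, 0.1574) = 0.5344
f(x_4) = 2*0.5344^2 - 3*0.5344 + 1.53*|0.5344| = -0.2144


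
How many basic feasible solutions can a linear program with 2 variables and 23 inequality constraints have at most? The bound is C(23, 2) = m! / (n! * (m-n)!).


Each vertex corresponds to some choice of n active constraints out of m, so the number of vertices is at most C(m, n) = m! / (n!(m-n)!).
m = 23, n = 2
Numerator: 23 * 22
Denominator: 2! = 2
C(23, 2) = 253


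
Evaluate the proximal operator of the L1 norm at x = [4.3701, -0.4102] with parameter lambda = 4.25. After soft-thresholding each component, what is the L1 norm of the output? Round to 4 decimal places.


Soft-thresholding with lambda = 4.25:
prox(4.3701) = sign(4.3701)*max(|4.3701| - 4.25, 0) = 0.1201
prox(-0.4102) = sign(-0.4102)*max(|-0.4102| - 4.25, 0) = 0.0
prox(x) = [0.1201, 0.0]
||prox(x)||_1 = 0.1201 + 0.0 = 0.1201


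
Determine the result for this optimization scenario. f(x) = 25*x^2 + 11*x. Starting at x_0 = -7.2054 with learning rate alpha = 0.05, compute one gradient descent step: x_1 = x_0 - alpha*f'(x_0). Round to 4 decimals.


We compute the gradient at x_0 and apply the update.
f'(x) = 50*x + 11
f'(-7.2054) = 50*-7.2054 + 11 = -349.27
x_1 = -7.2054 - 0.05*-349.27 = 10.2581


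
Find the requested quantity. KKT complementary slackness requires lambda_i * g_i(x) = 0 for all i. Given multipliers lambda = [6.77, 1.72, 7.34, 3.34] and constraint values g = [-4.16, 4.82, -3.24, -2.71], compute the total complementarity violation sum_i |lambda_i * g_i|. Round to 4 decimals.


KKT complementary slackness check:
lambda_1 * g_1 = 6.77 * -4.16 = -28.1632
lambda_2 * g_2 = 1.72 * 4.82 = 8.2904
lambda_3 * g_3 = 7.34 * -3.24 = -23.7816
lambda_4 * g_4 = 3.34 * -2.71 = -9.0514
Total violation = 28.1632 + 8.2904 + 23.7816 + 9.0514 = 69.2866


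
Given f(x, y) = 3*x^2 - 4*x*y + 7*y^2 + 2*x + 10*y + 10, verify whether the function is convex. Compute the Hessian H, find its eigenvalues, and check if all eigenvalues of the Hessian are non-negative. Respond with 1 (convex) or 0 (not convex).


The Hessian of f(x,y) = 3*x^2 - 4*x*y + 7*y^2 + 2*x + 10*y + 10 is:
H = [[6, -4], [-4, 14]]
Trace = 6 + 14 = 20
Determinant = 6*14 - (-4)^2 = 68
Discriminant = (20)^2 - 4*68 = 128.0
Eigenvalues: lambda_1 = 4.3431, lambda_2 = 15.6569
The function is convex.

1


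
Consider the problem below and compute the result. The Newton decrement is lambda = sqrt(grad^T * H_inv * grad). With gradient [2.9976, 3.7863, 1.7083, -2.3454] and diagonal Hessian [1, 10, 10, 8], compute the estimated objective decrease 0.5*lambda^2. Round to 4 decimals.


Step 1: H is diagonal, so H^(-1) * g = [2.9976, 0.3786, 0.1708, -0.2932].
Step 2: g^T H^(-1) g = sum_i g_i^2 / H_ii
  = (2.9976)^2/1 + (3.7863)^2/10 + (1.7083)^2/10 + (-2.3454)^2/8
  = 8.9856 + 1.4336 + 0.2918 + 0.6876 = 11.3987
Step 3: Objective decrease = 0.5 * g^T H^(-1) g = 5.6993


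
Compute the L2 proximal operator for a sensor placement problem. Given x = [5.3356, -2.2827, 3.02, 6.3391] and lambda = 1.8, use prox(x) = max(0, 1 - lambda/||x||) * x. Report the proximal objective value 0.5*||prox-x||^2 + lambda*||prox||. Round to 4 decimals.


Step 1: Compute ||x||.
||x|| = 9.1096
Step 2: Compute scaling factor.
scale = max(0, 1 - 1.8/9.1096) = 0.8024
Step 3: prox(x) = [4.2813, -1.8317, 2.4233, 5.0865]
||prox(x)|| = 7.3096
Step 4: Proximal objective.
0.5*||prox-x||^2 = 1.62
lambda*||prox|| = 13.1573
Total = 14.7772


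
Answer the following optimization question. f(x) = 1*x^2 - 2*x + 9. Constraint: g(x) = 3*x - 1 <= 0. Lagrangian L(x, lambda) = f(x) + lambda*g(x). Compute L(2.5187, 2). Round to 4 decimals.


Step 1: Evaluate f(x).
f(2.5187) = 1*2.5187^2 - 2*2.5187 + 9 = 10.3064
Step 2: Evaluate g(x).
g(2.5187) = 3*2.5187 - 1 = 6.5561
Step 3: Compute Lagrangian.
L = 10.3064 + 2*6.5561 = 23.4186


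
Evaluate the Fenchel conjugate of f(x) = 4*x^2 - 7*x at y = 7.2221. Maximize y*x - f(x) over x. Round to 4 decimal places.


f*(y) = sup_x {y*x - a*x^2 - b*x} = sup_x {(y-b)*x - a*x^2}
FOC: (y - b) - 2a*x = 0 => x* = (y - b)/(2a)
x* = (7.2221 + 7)/(2*4) = 1.7778
f*(7.2221) = (y-b)^2/(4a) = (7.2221 + 7)^2/(4*4)
= 202.2681/16 = 12.6418


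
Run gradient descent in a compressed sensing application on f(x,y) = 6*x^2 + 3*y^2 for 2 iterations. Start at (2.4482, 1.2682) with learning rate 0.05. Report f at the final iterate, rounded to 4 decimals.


Gradient descent on f(x,y) = 6*x^2 + 3*y^2.
Starting point: (2.4482, 1.2682), alpha = 0.05
Step 1: grad_x = 2*6*2.4482 = 29.3784, grad_y = 2*3*1.2682 = 7.6092
  x_1 = 2.4482 - 0.05*29.3784 = 0.9793
  y_1 = 1.2682 - 0.05*7.6092 = 0.8877
Step 2: grad_x = 2*6*0.9793 = 11.7514, grad_y = 2*3*0.8877 = 5.3264
  x_2 = 0.9793 - 0.05*11.7514 = 0.3917
  y_2 = 0.8877 - 0.05*5.3264 = 0.6214
f(0.3917, 0.6214) = 6*0.3917^2 + 3*0.6214^2 = 2.0791


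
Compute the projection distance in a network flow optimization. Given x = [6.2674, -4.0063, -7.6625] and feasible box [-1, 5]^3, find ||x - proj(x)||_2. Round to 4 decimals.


Project each component onto [-1, 5].
clip(6.2674) = 5.0, clip(-4.0063) = -1.0, clip(-7.6625) = -1.0
Projection = [5.0, -1.0, -1.0]
Squared diffs: [1.6063, 9.0378, 44.3889]
Distance = sqrt(55.033) = 7.4184


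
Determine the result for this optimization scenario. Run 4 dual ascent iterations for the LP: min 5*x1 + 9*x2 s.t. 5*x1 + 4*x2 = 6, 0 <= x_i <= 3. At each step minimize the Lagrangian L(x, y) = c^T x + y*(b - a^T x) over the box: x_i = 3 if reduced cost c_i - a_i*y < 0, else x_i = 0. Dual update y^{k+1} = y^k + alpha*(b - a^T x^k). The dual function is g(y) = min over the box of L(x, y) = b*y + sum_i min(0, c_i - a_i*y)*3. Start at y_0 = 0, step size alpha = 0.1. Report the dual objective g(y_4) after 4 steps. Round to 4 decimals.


Dual ascent for LP: min 5*x1 + 9*x2, 5*x1 + 4*x2 = 6, 0 <= x_i <= 3
Step 1: y^k = 0.0, reduced costs: (5.0, 9.0)
  x^k = (0.0, 0.0), subgradient = b - a^T x = 6.0
  y^{k+1} = 0.0 + 0.1*6.0 = 0.6
Step 2: y^k = 0.6, reduced costs: (2.0, 6.6)
  x^k = (0.0, 0.0), subgradient = b - a^T x = 6.0
  y^{k+1} = 0.6 + 0.1*6.0 = 1.2
Step 3: y^k = 1.2, reduced costs: (-1.0, 4.2)
  x^k = (3.0, 0.0), subgradient = b - a^T x = -9.0
  y^{k+1} = 1.2 + 0.1*-9.0 = 0.3
Step 4: y^k = 0.3, reduced costs: (3.5, 7.8)
  x^k = (0.0, 0.0), subgradient = b - a^T x = 6.0
  y^{k+1} = 0.3 + 0.1*6.0 = 0.9
Dual objective at y_4 = 0.9: reduced costs (0.5, 5.4), box minimizer x = (0.0, 0.0)
g(y_4) = b*y + (c1 - a1*y)*x1 + (c2 - a2*y)*x2 = 6*0.9 + 0.5*0.0 + 5.4*0.0 = 5.4 + 0.0 + 0.0 = 5.4


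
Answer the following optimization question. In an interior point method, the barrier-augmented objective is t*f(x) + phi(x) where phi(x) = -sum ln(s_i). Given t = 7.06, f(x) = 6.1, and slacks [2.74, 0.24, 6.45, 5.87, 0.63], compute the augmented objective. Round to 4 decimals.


Step 1: Compute log-barrier.
ln values: [1.008, -1.4271, 1.8641, 1.7699, -0.462]
phi = -(1.008 - 1.4271 + 1.8641 + 1.7699 - 0.462) = -2.7527
Step 2: Compute augmented objective.
t*f(x) = 7.06*6.1 = 43.066
Total = 43.066 - 2.7527 = 40.3133
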